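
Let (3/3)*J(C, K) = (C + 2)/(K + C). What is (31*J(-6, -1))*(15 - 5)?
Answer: 1240/7 ≈ 177.14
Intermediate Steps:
J(C, K) = (2 + C)/(C + K) (J(C, K) = (C + 2)/(K + C) = (2 + C)/(C + K))
(31*J(-6, -1))*(15 - 5) = (31*((2 - 6)/(-6 - 1)))*(15 - 5) = (31*(-4/(-7)))*10 = (31*(-⅐*(-4)))*10 = (31*(4/7))*10 = (124/7)*10 = 1240/7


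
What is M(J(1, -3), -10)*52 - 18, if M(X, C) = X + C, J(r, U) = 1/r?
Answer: -486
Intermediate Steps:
M(X, C) = C + X
M(J(1, -3), -10)*52 - 18 = (-10 + 1/1)*52 - 18 = (-10 + 1)*52 - 18 = -9*52 - 18 = -468 - 18 = -486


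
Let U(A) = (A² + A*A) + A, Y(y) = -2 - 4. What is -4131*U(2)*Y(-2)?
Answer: 247860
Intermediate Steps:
Y(y) = -6
U(A) = A + 2*A² (U(A) = (A² + A²) + A = 2*A² + A = A + 2*A²)
-4131*U(2)*Y(-2) = -4131*2*(1 + 2*2)*(-6) = -4131*2*(1 + 4)*(-6) = -4131*2*5*(-6) = -41310*(-6) = -4131*(-60) = 247860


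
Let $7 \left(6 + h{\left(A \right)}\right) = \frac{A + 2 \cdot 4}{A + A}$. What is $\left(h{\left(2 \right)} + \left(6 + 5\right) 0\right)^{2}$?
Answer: $\frac{6241}{196} \approx 31.842$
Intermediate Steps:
$h{\left(A \right)} = -6 + \frac{8 + A}{14 A}$ ($h{\left(A \right)} = -6 + \frac{\left(A + 2 \cdot 4\right) \frac{1}{A + A}}{7} = -6 + \frac{\left(A + 8\right) \frac{1}{2 A}}{7} = -6 + \frac{\left(8 + A\right) \frac{1}{2 A}}{7} = -6 + \frac{\frac{1}{2} \frac{1}{A} \left(8 + A\right)}{7} = -6 + \frac{8 + A}{14 A}$)
$\left(h{\left(2 \right)} + \left(6 + 5\right) 0\right)^{2} = \left(\frac{8 - 166}{14 \cdot 2} + \left(6 + 5\right) 0\right)^{2} = \left(\frac{1}{14} \cdot \frac{1}{2} \left(8 - 166\right) + 11 \cdot 0\right)^{2} = \left(\frac{1}{14} \cdot \frac{1}{2} \left(-158\right) + 0\right)^{2} = \left(- \frac{79}{14} + 0\right)^{2} = \left(- \frac{79}{14}\right)^{2} = \frac{6241}{196}$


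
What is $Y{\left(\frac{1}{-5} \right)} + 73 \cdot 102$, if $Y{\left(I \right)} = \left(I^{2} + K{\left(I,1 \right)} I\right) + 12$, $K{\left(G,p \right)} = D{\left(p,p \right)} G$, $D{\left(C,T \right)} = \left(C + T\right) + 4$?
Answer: $\frac{186457}{25} \approx 7458.3$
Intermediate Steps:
$D{\left(C,T \right)} = 4 + C + T$
$K{\left(G,p \right)} = G \left(4 + 2 p\right)$ ($K{\left(G,p \right)} = \left(4 + p + p\right) G = \left(4 + 2 p\right) G = G \left(4 + 2 p\right)$)
$Y{\left(I \right)} = 12 + 7 I^{2}$ ($Y{\left(I \right)} = \left(I^{2} + 2 I \left(2 + 1\right) I\right) + 12 = \left(I^{2} + 2 I 3 I\right) + 12 = \left(I^{2} + 6 I I\right) + 12 = \left(I^{2} + 6 I^{2}\right) + 12 = 7 I^{2} + 12 = 12 + 7 I^{2}$)
$Y{\left(\frac{1}{-5} \right)} + 73 \cdot 102 = \left(12 + 7 \left(\frac{1}{-5}\right)^{2}\right) + 73 \cdot 102 = \left(12 + 7 \left(- \frac{1}{5}\right)^{2}\right) + 7446 = \left(12 + 7 \cdot \frac{1}{25}\right) + 7446 = \left(12 + \frac{7}{25}\right) + 7446 = \frac{307}{25} + 7446 = \frac{186457}{25}$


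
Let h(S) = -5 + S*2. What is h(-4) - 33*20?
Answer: -673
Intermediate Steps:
h(S) = -5 + 2*S
h(-4) - 33*20 = (-5 + 2*(-4)) - 33*20 = (-5 - 8) - 660 = -13 - 660 = -673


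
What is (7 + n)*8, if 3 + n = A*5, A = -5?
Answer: -168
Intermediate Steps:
n = -28 (n = -3 - 5*5 = -3 - 25 = -28)
(7 + n)*8 = (7 - 28)*8 = -21*8 = -168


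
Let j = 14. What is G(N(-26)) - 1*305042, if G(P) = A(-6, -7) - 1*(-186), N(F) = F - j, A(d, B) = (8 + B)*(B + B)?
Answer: -304870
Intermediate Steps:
A(d, B) = 2*B*(8 + B) (A(d, B) = (8 + B)*(2*B) = 2*B*(8 + B))
N(F) = -14 + F (N(F) = F - 1*14 = F - 14 = -14 + F)
G(P) = 172 (G(P) = 2*(-7)*(8 - 7) - 1*(-186) = 2*(-7)*1 + 186 = -14 + 186 = 172)
G(N(-26)) - 1*305042 = 172 - 1*305042 = 172 - 305042 = -304870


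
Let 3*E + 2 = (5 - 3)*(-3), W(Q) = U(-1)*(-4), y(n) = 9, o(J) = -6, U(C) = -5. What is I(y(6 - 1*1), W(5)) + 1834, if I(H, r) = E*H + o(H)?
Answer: 1804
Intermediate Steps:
W(Q) = 20 (W(Q) = -5*(-4) = 20)
E = -8/3 (E = -⅔ + ((5 - 3)*(-3))/3 = -⅔ + (2*(-3))/3 = -⅔ + (⅓)*(-6) = -⅔ - 2 = -8/3 ≈ -2.6667)
I(H, r) = -6 - 8*H/3 (I(H, r) = -8*H/3 - 6 = -6 - 8*H/3)
I(y(6 - 1*1), W(5)) + 1834 = (-6 - 8/3*9) + 1834 = (-6 - 24) + 1834 = -30 + 1834 = 1804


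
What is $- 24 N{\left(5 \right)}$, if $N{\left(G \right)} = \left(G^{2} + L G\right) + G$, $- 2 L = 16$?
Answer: $240$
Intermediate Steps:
$L = -8$ ($L = \left(- \frac{1}{2}\right) 16 = -8$)
$N{\left(G \right)} = G^{2} - 7 G$ ($N{\left(G \right)} = \left(G^{2} - 8 G\right) + G = G^{2} - 7 G$)
$- 24 N{\left(5 \right)} = - 24 \cdot 5 \left(-7 + 5\right) = - 24 \cdot 5 \left(-2\right) = \left(-24\right) \left(-10\right) = 240$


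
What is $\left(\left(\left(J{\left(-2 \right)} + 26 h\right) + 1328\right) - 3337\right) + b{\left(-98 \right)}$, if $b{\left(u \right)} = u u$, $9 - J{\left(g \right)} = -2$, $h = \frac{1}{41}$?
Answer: $\frac{311872}{41} \approx 7606.6$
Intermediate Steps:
$h = \frac{1}{41} \approx 0.02439$
$J{\left(g \right)} = 11$ ($J{\left(g \right)} = 9 - -2 = 9 + 2 = 11$)
$b{\left(u \right)} = u^{2}$
$\left(\left(\left(J{\left(-2 \right)} + 26 h\right) + 1328\right) - 3337\right) + b{\left(-98 \right)} = \left(\left(\left(11 + 26 \cdot \frac{1}{41}\right) + 1328\right) - 3337\right) + \left(-98\right)^{2} = \left(\left(\left(11 + \frac{26}{41}\right) + 1328\right) - 3337\right) + 9604 = \left(\left(\frac{477}{41} + 1328\right) - 3337\right) + 9604 = \left(\frac{54925}{41} - 3337\right) + 9604 = - \frac{81892}{41} + 9604 = \frac{311872}{41}$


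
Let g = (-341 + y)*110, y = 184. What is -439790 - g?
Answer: -422520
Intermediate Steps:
g = -17270 (g = (-341 + 184)*110 = -157*110 = -17270)
-439790 - g = -439790 - 1*(-17270) = -439790 + 17270 = -422520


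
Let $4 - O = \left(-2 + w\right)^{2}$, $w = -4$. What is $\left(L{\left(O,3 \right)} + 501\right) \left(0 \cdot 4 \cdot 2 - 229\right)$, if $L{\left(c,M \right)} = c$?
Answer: $-107401$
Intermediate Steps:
$O = -32$ ($O = 4 - \left(-2 - 4\right)^{2} = 4 - \left(-6\right)^{2} = 4 - 36 = -32$)
$\left(L{\left(O,3 \right)} + 501\right) \left(0 \cdot 4 \cdot 2 - 229\right) = \left(-32 + 501\right) \left(0 \cdot 4 \cdot 2 - 229\right) = 469 \left(0 \cdot 2 - 229\right) = 469 \left(0 - 229\right) = 469 \left(-229\right) = -107401$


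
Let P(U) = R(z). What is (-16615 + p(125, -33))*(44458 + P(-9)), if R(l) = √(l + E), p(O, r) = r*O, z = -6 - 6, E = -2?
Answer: -922058920 - 20740*I*√14 ≈ -9.2206e+8 - 77602.0*I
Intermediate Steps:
z = -12
p(O, r) = O*r
R(l) = √(-2 + l) (R(l) = √(l - 2) = √(-2 + l))
P(U) = I*√14 (P(U) = √(-2 - 12) = √(-14) = I*√14)
(-16615 + p(125, -33))*(44458 + P(-9)) = (-16615 + 125*(-33))*(44458 + I*√14) = (-16615 - 4125)*(44458 + I*√14) = -20740*(44458 + I*√14) = -922058920 - 20740*I*√14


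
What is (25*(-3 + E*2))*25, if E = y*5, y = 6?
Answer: 35625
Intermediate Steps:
E = 30 (E = 6*5 = 30)
(25*(-3 + E*2))*25 = (25*(-3 + 30*2))*25 = (25*(-3 + 60))*25 = (25*57)*25 = 1425*25 = 35625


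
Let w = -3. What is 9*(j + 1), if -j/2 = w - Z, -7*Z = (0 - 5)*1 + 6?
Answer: 423/7 ≈ 60.429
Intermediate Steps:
Z = -⅐ (Z = -((0 - 5)*1 + 6)/7 = -(-5*1 + 6)/7 = -(-5 + 6)/7 = -⅐*1 = -⅐ ≈ -0.14286)
j = 40/7 (j = -2*(-3 - 1*(-⅐)) = -2*(-3 + ⅐) = -2*(-20/7) = 40/7 ≈ 5.7143)
9*(j + 1) = 9*(40/7 + 1) = 9*(47/7) = 423/7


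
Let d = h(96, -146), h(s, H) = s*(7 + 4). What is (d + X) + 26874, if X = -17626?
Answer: 10304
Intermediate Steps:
h(s, H) = 11*s (h(s, H) = s*11 = 11*s)
d = 1056 (d = 11*96 = 1056)
(d + X) + 26874 = (1056 - 17626) + 26874 = -16570 + 26874 = 10304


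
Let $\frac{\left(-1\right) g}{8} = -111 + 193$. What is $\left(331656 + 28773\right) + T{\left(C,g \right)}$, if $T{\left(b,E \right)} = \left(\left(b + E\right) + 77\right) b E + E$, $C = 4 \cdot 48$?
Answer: $49103197$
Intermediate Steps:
$C = 192$
$g = -656$ ($g = - 8 \left(-111 + 193\right) = \left(-8\right) 82 = -656$)
$T{\left(b,E \right)} = E + E b \left(77 + E + b\right)$ ($T{\left(b,E \right)} = \left(\left(E + b\right) + 77\right) b E + E = \left(77 + E + b\right) b E + E = b \left(77 + E + b\right) E + E = E b \left(77 + E + b\right) + E = E + E b \left(77 + E + b\right)$)
$\left(331656 + 28773\right) + T{\left(C,g \right)} = \left(331656 + 28773\right) - 656 \left(1 + 192^{2} + 77 \cdot 192 - 125952\right) = 360429 - 656 \left(1 + 36864 + 14784 - 125952\right) = 360429 - -48742768 = 360429 + 48742768 = 49103197$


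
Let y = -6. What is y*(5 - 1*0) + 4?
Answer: -26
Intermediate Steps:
y*(5 - 1*0) + 4 = -6*(5 - 1*0) + 4 = -6*(5 + 0) + 4 = -6*5 + 4 = -30 + 4 = -26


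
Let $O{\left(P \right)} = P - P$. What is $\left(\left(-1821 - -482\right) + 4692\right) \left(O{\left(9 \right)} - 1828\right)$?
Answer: $-6129284$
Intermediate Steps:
$O{\left(P \right)} = 0$
$\left(\left(-1821 - -482\right) + 4692\right) \left(O{\left(9 \right)} - 1828\right) = \left(\left(-1821 - -482\right) + 4692\right) \left(0 - 1828\right) = \left(\left(-1821 + 482\right) + 4692\right) \left(-1828\right) = \left(-1339 + 4692\right) \left(-1828\right) = 3353 \left(-1828\right) = -6129284$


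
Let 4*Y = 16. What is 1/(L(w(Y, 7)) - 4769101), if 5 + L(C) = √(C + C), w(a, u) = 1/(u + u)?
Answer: -33383742/159210604274651 - √7/159210604274651 ≈ -2.0968e-7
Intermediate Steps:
Y = 4 (Y = (¼)*16 = 4)
w(a, u) = 1/(2*u)
L(C) = -5 + √2*√C (L(C) = -5 + √(C + C) = -5 + √(2*C) = -5 + √2*√C)
1/(L(w(Y, 7)) - 4769101) = 1/((-5 + √2*√((½)/7)) - 4769101) = 1/((-5 + √2*√((½)*(⅐))) - 4769101) = 1/((-5 + √2*√(1/14)) - 4769101) = 1/((-5 + √2*(√14/14)) - 4769101) = 1/((-5 + √7/7) - 4769101) = 1/(-4769106 + √7/7)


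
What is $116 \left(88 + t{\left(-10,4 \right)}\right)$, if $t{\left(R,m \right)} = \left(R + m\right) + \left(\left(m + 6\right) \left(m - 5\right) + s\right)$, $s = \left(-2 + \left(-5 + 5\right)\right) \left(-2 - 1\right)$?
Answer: $9048$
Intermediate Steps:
$s = 6$ ($s = \left(-2 + 0\right) \left(-3\right) = \left(-2\right) \left(-3\right) = 6$)
$t{\left(R,m \right)} = 6 + R + m + \left(-5 + m\right) \left(6 + m\right)$ ($t{\left(R,m \right)} = \left(R + m\right) + \left(\left(m + 6\right) \left(m - 5\right) + 6\right) = \left(R + m\right) + \left(\left(6 + m\right) \left(-5 + m\right) + 6\right) = \left(R + m\right) + \left(\left(-5 + m\right) \left(6 + m\right) + 6\right) = \left(R + m\right) + \left(6 + \left(-5 + m\right) \left(6 + m\right)\right) = 6 + R + m + \left(-5 + m\right) \left(6 + m\right)$)
$116 \left(88 + t{\left(-10,4 \right)}\right) = 116 \left(88 + \left(-24 - 10 + 4^{2} + 2 \cdot 4\right)\right) = 116 \left(88 + \left(-24 - 10 + 16 + 8\right)\right) = 116 \left(88 - 10\right) = 116 \cdot 78 = 9048$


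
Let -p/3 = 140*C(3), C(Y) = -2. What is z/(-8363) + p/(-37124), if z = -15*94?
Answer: 11329980/77617003 ≈ 0.14597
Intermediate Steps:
z = -1410
p = 840 (p = -420*(-2) = -3*(-280) = 840)
z/(-8363) + p/(-37124) = -1410/(-8363) + 840/(-37124) = -1410*(-1/8363) + 840*(-1/37124) = 1410/8363 - 210/9281 = 11329980/77617003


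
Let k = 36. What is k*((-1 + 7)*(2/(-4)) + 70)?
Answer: 2412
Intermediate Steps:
k*((-1 + 7)*(2/(-4)) + 70) = 36*((-1 + 7)*(2/(-4)) + 70) = 36*(6*(2*(-¼)) + 70) = 36*(6*(-½) + 70) = 36*(-3 + 70) = 36*67 = 2412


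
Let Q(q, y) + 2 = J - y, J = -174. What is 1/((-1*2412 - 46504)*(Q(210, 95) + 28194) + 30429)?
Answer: -1/1365851039 ≈ -7.3214e-10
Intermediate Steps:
Q(q, y) = -176 - y (Q(q, y) = -2 + (-174 - y) = -176 - y)
1/((-1*2412 - 46504)*(Q(210, 95) + 28194) + 30429) = 1/((-1*2412 - 46504)*((-176 - 1*95) + 28194) + 30429) = 1/((-2412 - 46504)*((-176 - 95) + 28194) + 30429) = 1/(-48916*(-271 + 28194) + 30429) = 1/(-48916*27923 + 30429) = 1/(-1365881468 + 30429) = 1/(-1365851039) = -1/1365851039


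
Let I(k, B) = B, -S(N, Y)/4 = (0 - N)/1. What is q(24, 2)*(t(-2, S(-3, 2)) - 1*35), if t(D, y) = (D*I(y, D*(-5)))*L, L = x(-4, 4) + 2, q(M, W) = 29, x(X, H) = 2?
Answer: -3335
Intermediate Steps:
S(N, Y) = 4*N (S(N, Y) = -4*(0 - N)/1 = -4*(-N) = -(-4)*N = 4*N)
L = 4 (L = 2 + 2 = 4)
t(D, y) = -20*D² (t(D, y) = (D*(D*(-5)))*4 = (D*(-5*D))*4 = -5*D²*4 = -20*D²)
q(24, 2)*(t(-2, S(-3, 2)) - 1*35) = 29*(-20*(-2)² - 1*35) = 29*(-20*4 - 35) = 29*(-80 - 35) = 29*(-115) = -3335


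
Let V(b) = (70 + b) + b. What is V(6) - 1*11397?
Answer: -11315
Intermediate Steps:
V(b) = 70 + 2*b
V(6) - 1*11397 = (70 + 2*6) - 1*11397 = (70 + 12) - 11397 = 82 - 11397 = -11315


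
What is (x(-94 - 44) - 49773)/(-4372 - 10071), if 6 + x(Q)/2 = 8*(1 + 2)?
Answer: 49737/14443 ≈ 3.4437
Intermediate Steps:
x(Q) = 36 (x(Q) = -12 + 2*(8*(1 + 2)) = -12 + 2*(8*3) = -12 + 2*24 = -12 + 48 = 36)
(x(-94 - 44) - 49773)/(-4372 - 10071) = (36 - 49773)/(-4372 - 10071) = -49737/(-14443) = -49737*(-1/14443) = 49737/14443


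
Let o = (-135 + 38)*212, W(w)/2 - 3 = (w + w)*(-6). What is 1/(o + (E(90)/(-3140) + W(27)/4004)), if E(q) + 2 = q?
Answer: -1571570/32318061509 ≈ -4.8628e-5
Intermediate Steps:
W(w) = 6 - 24*w (W(w) = 6 + 2*((w + w)*(-6)) = 6 + 2*((2*w)*(-6)) = 6 + 2*(-12*w) = 6 - 24*w)
E(q) = -2 + q
o = -20564 (o = -97*212 = -20564)
1/(o + (E(90)/(-3140) + W(27)/4004)) = 1/(-20564 + ((-2 + 90)/(-3140) + (6 - 24*27)/4004)) = 1/(-20564 + (88*(-1/3140) + (6 - 648)*(1/4004))) = 1/(-20564 + (-22/785 - 642*1/4004)) = 1/(-20564 + (-22/785 - 321/2002)) = 1/(-20564 - 296029/1571570) = 1/(-32318061509/1571570) = -1571570/32318061509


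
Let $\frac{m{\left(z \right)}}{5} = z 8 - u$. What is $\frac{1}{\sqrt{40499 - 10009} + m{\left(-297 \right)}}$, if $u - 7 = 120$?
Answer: $- \frac{2503}{31318947} - \frac{\sqrt{30490}}{156594735} \approx -8.1035 \cdot 10^{-5}$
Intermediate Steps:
$u = 127$ ($u = 7 + 120 = 127$)
$m{\left(z \right)} = -635 + 40 z$ ($m{\left(z \right)} = 5 \left(z 8 - 127\right) = 5 \left(8 z - 127\right) = 5 \left(-127 + 8 z\right) = -635 + 40 z$)
$\frac{1}{\sqrt{40499 - 10009} + m{\left(-297 \right)}} = \frac{1}{\sqrt{40499 - 10009} + \left(-635 + 40 \left(-297\right)\right)} = \frac{1}{\sqrt{30490} - 12515} = \frac{1}{-12515 + \sqrt{30490}}$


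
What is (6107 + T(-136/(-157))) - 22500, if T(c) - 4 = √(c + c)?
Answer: -16389 + 4*√2669/157 ≈ -16388.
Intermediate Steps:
T(c) = 4 + √2*√c (T(c) = 4 + √(c + c) = 4 + √(2*c) = 4 + √2*√c)
(6107 + T(-136/(-157))) - 22500 = (6107 + (4 + √2*√(-136/(-157)))) - 22500 = (6107 + (4 + √2*√(-136*(-1/157)))) - 22500 = (6107 + (4 + √2*√(136/157))) - 22500 = (6107 + (4 + √2*(2*√5338/157))) - 22500 = (6107 + (4 + 4*√2669/157)) - 22500 = (6111 + 4*√2669/157) - 22500 = -16389 + 4*√2669/157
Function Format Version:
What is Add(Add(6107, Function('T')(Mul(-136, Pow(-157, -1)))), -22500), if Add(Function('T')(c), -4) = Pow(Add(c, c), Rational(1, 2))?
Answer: Add(-16389, Mul(Rational(4, 157), Pow(2669, Rational(1, 2)))) ≈ -16388.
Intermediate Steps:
Function('T')(c) = Add(4, Mul(Pow(2, Rational(1, 2)), Pow(c, Rational(1, 2)))) (Function('T')(c) = Add(4, Pow(Add(c, c), Rational(1, 2))) = Add(4, Pow(Mul(2, c), Rational(1, 2))) = Add(4, Mul(Pow(2, Rational(1, 2)), Pow(c, Rational(1, 2)))))
Add(Add(6107, Function('T')(Mul(-136, Pow(-157, -1)))), -22500) = Add(Add(6107, Add(4, Mul(Pow(2, Rational(1, 2)), Pow(Mul(-136, Pow(-157, -1)), Rational(1, 2))))), -22500) = Add(Add(6107, Add(4, Mul(Pow(2, Rational(1, 2)), Pow(Mul(-136, Rational(-1, 157)), Rational(1, 2))))), -22500) = Add(Add(6107, Add(4, Mul(Pow(2, Rational(1, 2)), Pow(Rational(136, 157), Rational(1, 2))))), -22500) = Add(Add(6107, Add(4, Mul(Pow(2, Rational(1, 2)), Mul(Rational(2, 157), Pow(5338, Rational(1, 2)))))), -22500) = Add(Add(6107, Add(4, Mul(Rational(4, 157), Pow(2669, Rational(1, 2))))), -22500) = Add(Add(6111, Mul(Rational(4, 157), Pow(2669, Rational(1, 2)))), -22500) = Add(-16389, Mul(Rational(4, 157), Pow(2669, Rational(1, 2))))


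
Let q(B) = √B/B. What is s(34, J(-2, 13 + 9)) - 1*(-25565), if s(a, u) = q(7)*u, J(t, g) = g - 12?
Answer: 25565 + 10*√7/7 ≈ 25569.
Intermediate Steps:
J(t, g) = -12 + g
q(B) = B^(-½)
s(a, u) = u*√7/7 (s(a, u) = u/√7 = (√7/7)*u = u*√7/7)
s(34, J(-2, 13 + 9)) - 1*(-25565) = (-12 + (13 + 9))*√7/7 - 1*(-25565) = (-12 + 22)*√7/7 + 25565 = (⅐)*10*√7 + 25565 = 10*√7/7 + 25565 = 25565 + 10*√7/7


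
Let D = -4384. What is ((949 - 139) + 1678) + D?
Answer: -1896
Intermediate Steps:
((949 - 139) + 1678) + D = ((949 - 139) + 1678) - 4384 = (810 + 1678) - 4384 = 2488 - 4384 = -1896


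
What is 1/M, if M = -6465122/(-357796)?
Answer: 178898/3232561 ≈ 0.055342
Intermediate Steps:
M = 3232561/178898 (M = -6465122*(-1/357796) = 3232561/178898 ≈ 18.069)
1/M = 1/(3232561/178898) = 178898/3232561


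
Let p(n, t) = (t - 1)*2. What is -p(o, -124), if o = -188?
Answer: 250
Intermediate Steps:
p(n, t) = -2 + 2*t (p(n, t) = (-1 + t)*2 = -2 + 2*t)
-p(o, -124) = -(-2 + 2*(-124)) = -(-2 - 248) = -1*(-250) = 250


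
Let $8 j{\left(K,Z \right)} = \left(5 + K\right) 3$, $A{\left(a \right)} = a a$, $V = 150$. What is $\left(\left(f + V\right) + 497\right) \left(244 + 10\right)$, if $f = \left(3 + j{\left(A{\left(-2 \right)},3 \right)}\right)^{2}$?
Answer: $\frac{5589143}{32} \approx 1.7466 \cdot 10^{5}$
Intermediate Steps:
$A{\left(a \right)} = a^{2}$
$j{\left(K,Z \right)} = \frac{15}{8} + \frac{3 K}{8}$ ($j{\left(K,Z \right)} = \frac{\left(5 + K\right) 3}{8} = \frac{15 + 3 K}{8} = \frac{15}{8} + \frac{3 K}{8}$)
$f = \frac{2601}{64}$ ($f = \left(3 + \left(\frac{15}{8} + \frac{3 \left(-2\right)^{2}}{8}\right)\right)^{2} = \left(3 + \left(\frac{15}{8} + \frac{3}{8} \cdot 4\right)\right)^{2} = \left(3 + \left(\frac{15}{8} + \frac{3}{2}\right)\right)^{2} = \left(3 + \frac{27}{8}\right)^{2} = \left(\frac{51}{8}\right)^{2} = \frac{2601}{64} \approx 40.641$)
$\left(\left(f + V\right) + 497\right) \left(244 + 10\right) = \left(\left(\frac{2601}{64} + 150\right) + 497\right) \left(244 + 10\right) = \left(\frac{12201}{64} + 497\right) 254 = \frac{44009}{64} \cdot 254 = \frac{5589143}{32}$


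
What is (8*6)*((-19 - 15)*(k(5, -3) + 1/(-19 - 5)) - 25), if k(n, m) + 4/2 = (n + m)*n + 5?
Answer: -22348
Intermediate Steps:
k(n, m) = 3 + n*(m + n) (k(n, m) = -2 + ((n + m)*n + 5) = -2 + ((m + n)*n + 5) = -2 + (n*(m + n) + 5) = -2 + (5 + n*(m + n)) = 3 + n*(m + n))
(8*6)*((-19 - 15)*(k(5, -3) + 1/(-19 - 5)) - 25) = (8*6)*((-19 - 15)*((3 + 5**2 - 3*5) + 1/(-19 - 5)) - 25) = 48*(-34*((3 + 25 - 15) + 1/(-24)) - 25) = 48*(-34*(13 - 1/24) - 25) = 48*(-34*311/24 - 25) = 48*(-5287/12 - 25) = 48*(-5587/12) = -22348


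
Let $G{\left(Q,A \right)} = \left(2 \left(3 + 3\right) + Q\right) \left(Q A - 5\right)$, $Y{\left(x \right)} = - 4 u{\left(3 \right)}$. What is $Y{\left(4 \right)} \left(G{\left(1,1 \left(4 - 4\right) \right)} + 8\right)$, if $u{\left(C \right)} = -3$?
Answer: $-684$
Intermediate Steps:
$Y{\left(x \right)} = 12$ ($Y{\left(x \right)} = \left(-4\right) \left(-3\right) = 12$)
$G{\left(Q,A \right)} = \left(-5 + A Q\right) \left(12 + Q\right)$ ($G{\left(Q,A \right)} = \left(2 \cdot 6 + Q\right) \left(A Q - 5\right) = \left(12 + Q\right) \left(-5 + A Q\right) = \left(-5 + A Q\right) \left(12 + Q\right)$)
$Y{\left(4 \right)} \left(G{\left(1,1 \left(4 - 4\right) \right)} + 8\right) = 12 \left(\left(-60 - 5 + 1 \left(4 - 4\right) 1^{2} + 12 \cdot 1 \left(4 - 4\right) 1\right) + 8\right) = 12 \left(\left(-60 - 5 + 1 \cdot 0 \cdot 1 + 12 \cdot 1 \cdot 0 \cdot 1\right) + 8\right) = 12 \left(\left(-60 - 5 + 0 \cdot 1 + 12 \cdot 0 \cdot 1\right) + 8\right) = 12 \left(\left(-60 - 5 + 0 + 0\right) + 8\right) = 12 \left(-65 + 8\right) = 12 \left(-57\right) = -684$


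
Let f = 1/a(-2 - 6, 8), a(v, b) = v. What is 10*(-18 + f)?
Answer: -725/4 ≈ -181.25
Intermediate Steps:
f = -⅛ (f = 1/(-2 - 6) = 1/(-8) = -⅛ ≈ -0.12500)
10*(-18 + f) = 10*(-18 - ⅛) = 10*(-145/8) = -725/4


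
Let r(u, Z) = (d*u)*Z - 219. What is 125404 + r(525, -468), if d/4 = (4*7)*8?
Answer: -220022015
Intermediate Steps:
d = 896 (d = 4*((4*7)*8) = 4*(28*8) = 4*224 = 896)
r(u, Z) = -219 + 896*Z*u (r(u, Z) = (896*u)*Z - 219 = 896*Z*u - 219 = -219 + 896*Z*u)
125404 + r(525, -468) = 125404 + (-219 + 896*(-468)*525) = 125404 + (-219 - 220147200) = 125404 - 220147419 = -220022015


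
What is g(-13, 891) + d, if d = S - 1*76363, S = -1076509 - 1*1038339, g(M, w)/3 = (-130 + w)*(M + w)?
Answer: -186737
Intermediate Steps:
g(M, w) = 3*(-130 + w)*(M + w) (g(M, w) = 3*((-130 + w)*(M + w)) = 3*(-130 + w)*(M + w))
S = -2114848 (S = -1076509 - 1038339 = -2114848)
d = -2191211 (d = -2114848 - 1*76363 = -2114848 - 76363 = -2191211)
g(-13, 891) + d = (-390*(-13) - 390*891 + 3*891² + 3*(-13)*891) - 2191211 = (5070 - 347490 + 3*793881 - 34749) - 2191211 = (5070 - 347490 + 2381643 - 34749) - 2191211 = 2004474 - 2191211 = -186737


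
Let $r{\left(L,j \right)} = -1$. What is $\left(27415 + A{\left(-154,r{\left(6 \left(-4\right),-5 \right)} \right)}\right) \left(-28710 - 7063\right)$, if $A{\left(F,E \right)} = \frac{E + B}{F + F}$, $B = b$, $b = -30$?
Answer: $- \frac{302061881823}{308} \approx -9.8072 \cdot 10^{8}$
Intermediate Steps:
$B = -30$
$A{\left(F,E \right)} = \frac{-30 + E}{2 F}$ ($A{\left(F,E \right)} = \frac{E - 30}{F + F} = \frac{-30 + E}{2 F}$)
$\left(27415 + A{\left(-154,r{\left(6 \left(-4\right),-5 \right)} \right)}\right) \left(-28710 - 7063\right) = \left(27415 + \frac{-30 - 1}{2 \left(-154\right)}\right) \left(-28710 - 7063\right) = \left(27415 + \frac{1}{2} \left(- \frac{1}{154}\right) \left(-31\right)\right) \left(-35773\right) = \left(27415 + \frac{31}{308}\right) \left(-35773\right) = \frac{8443851}{308} \left(-35773\right) = - \frac{302061881823}{308}$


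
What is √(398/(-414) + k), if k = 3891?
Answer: √18520474/69 ≈ 62.370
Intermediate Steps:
√(398/(-414) + k) = √(398/(-414) + 3891) = √(398*(-1/414) + 3891) = √(-199/207 + 3891) = √(805238/207) = √18520474/69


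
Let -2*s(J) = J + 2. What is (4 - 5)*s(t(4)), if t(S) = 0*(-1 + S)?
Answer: 1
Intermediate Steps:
t(S) = 0
s(J) = -1 - J/2 (s(J) = -(J + 2)/2 = -(2 + J)/2 = -1 - J/2)
(4 - 5)*s(t(4)) = (4 - 5)*(-1 - ½*0) = -(-1 + 0) = -1*(-1) = 1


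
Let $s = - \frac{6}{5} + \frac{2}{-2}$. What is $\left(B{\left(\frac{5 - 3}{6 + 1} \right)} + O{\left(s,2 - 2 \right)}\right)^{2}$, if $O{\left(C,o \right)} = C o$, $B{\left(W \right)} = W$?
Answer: $\frac{4}{49} \approx 0.081633$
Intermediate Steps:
$s = - \frac{11}{5}$ ($s = \left(-6\right) \frac{1}{5} + 2 \left(- \frac{1}{2}\right) = - \frac{6}{5} - 1 = - \frac{11}{5} \approx -2.2$)
$\left(B{\left(\frac{5 - 3}{6 + 1} \right)} + O{\left(s,2 - 2 \right)}\right)^{2} = \left(\frac{5 - 3}{6 + 1} - \frac{11 \left(2 - 2\right)}{5}\right)^{2} = \left(\frac{2}{7} - 0\right)^{2} = \left(2 \cdot \frac{1}{7} + 0\right)^{2} = \left(\frac{2}{7} + 0\right)^{2} = \left(\frac{2}{7}\right)^{2} = \frac{4}{49}$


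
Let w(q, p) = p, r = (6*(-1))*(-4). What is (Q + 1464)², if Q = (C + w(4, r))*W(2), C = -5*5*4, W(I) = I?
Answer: 1721344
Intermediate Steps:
r = 24 (r = -6*(-4) = 24)
C = -100 (C = -25*4 = -100)
Q = -152 (Q = (-100 + 24)*2 = -76*2 = -152)
(Q + 1464)² = (-152 + 1464)² = 1312² = 1721344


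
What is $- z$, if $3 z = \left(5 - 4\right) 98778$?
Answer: $-32926$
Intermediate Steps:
$z = 32926$ ($z = \frac{\left(5 - 4\right) 98778}{3} = \frac{1 \cdot 98778}{3} = \frac{1}{3} \cdot 98778 = 32926$)
$- z = \left(-1\right) 32926 = -32926$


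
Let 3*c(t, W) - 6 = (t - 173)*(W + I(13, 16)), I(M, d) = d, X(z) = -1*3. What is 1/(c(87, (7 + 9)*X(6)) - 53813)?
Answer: -3/158681 ≈ -1.8906e-5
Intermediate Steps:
X(z) = -3
c(t, W) = 2 + (-173 + t)*(16 + W)/3 (c(t, W) = 2 + ((t - 173)*(W + 16))/3 = 2 + ((-173 + t)*(16 + W))/3 = 2 + (-173 + t)*(16 + W)/3)
1/(c(87, (7 + 9)*X(6)) - 53813) = 1/((-2762/3 - 173*(7 + 9)*(-3)/3 + (16/3)*87 + (⅓)*((7 + 9)*(-3))*87) - 53813) = 1/((-2762/3 - 2768*(-3)/3 + 464 + (⅓)*(16*(-3))*87) - 53813) = 1/((-2762/3 - 173/3*(-48) + 464 + (⅓)*(-48)*87) - 53813) = 1/((-2762/3 + 2768 + 464 - 1392) - 53813) = 1/(2758/3 - 53813) = 1/(-158681/3) = -3/158681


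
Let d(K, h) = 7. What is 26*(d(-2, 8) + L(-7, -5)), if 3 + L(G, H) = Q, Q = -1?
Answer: 78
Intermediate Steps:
L(G, H) = -4 (L(G, H) = -3 - 1 = -4)
26*(d(-2, 8) + L(-7, -5)) = 26*(7 - 4) = 26*3 = 78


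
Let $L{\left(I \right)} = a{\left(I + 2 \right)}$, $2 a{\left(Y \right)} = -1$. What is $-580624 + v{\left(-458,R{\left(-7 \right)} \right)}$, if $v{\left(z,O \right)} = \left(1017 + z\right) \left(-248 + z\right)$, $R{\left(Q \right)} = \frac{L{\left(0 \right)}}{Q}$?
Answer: $-975278$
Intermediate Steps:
$a{\left(Y \right)} = - \frac{1}{2}$ ($a{\left(Y \right)} = \frac{1}{2} \left(-1\right) = - \frac{1}{2}$)
$L{\left(I \right)} = - \frac{1}{2}$
$R{\left(Q \right)} = - \frac{1}{2 Q}$
$v{\left(z,O \right)} = \left(-248 + z\right) \left(1017 + z\right)$
$-580624 + v{\left(-458,R{\left(-7 \right)} \right)} = -580624 + \left(-252216 + \left(-458\right)^{2} + 769 \left(-458\right)\right) = -580624 - 394654 = -975278$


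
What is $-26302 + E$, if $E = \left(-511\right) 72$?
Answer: $-63094$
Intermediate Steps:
$E = -36792$
$-26302 + E = -26302 - 36792 = -63094$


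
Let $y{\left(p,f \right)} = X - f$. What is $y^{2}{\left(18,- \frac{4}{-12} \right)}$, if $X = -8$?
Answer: $\frac{625}{9} \approx 69.444$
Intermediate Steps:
$y{\left(p,f \right)} = -8 - f$
$y^{2}{\left(18,- \frac{4}{-12} \right)} = \left(-8 - - \frac{4}{-12}\right)^{2} = \left(-8 - \left(-4\right) \left(- \frac{1}{12}\right)\right)^{2} = \left(-8 - \frac{1}{3}\right)^{2} = \left(- \frac{25}{3}\right)^{2} = \frac{625}{9}$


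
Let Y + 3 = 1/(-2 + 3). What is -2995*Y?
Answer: 5990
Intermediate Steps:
Y = -2 (Y = -3 + 1/(-2 + 3) = -3 + 1/1 = -3 + 1 = -2)
-2995*Y = -2995*(-2) = 5990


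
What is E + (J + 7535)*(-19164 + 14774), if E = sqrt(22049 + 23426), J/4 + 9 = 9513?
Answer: -199968890 + 5*sqrt(1819) ≈ -1.9997e+8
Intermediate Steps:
J = 38016 (J = -36 + 4*9513 = -36 + 38052 = 38016)
E = 5*sqrt(1819) (E = sqrt(45475) = 5*sqrt(1819) ≈ 213.25)
E + (J + 7535)*(-19164 + 14774) = 5*sqrt(1819) + (38016 + 7535)*(-19164 + 14774) = 5*sqrt(1819) + 45551*(-4390) = 5*sqrt(1819) - 199968890 = -199968890 + 5*sqrt(1819)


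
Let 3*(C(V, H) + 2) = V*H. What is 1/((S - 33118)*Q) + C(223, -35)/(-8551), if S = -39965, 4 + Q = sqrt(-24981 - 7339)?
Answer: 90485530195/297173894916 + I*sqrt(505)/295401486 ≈ 0.30449 + 7.6073e-8*I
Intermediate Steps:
Q = -4 + 8*I*sqrt(505) (Q = -4 + sqrt(-24981 - 7339) = -4 + sqrt(-32320) = -4 + 8*I*sqrt(505) ≈ -4.0 + 179.78*I)
C(V, H) = -2 + H*V/3 (C(V, H) = -2 + (V*H)/3 = -2 + (H*V)/3 = -2 + H*V/3)
1/((S - 33118)*Q) + C(223, -35)/(-8551) = 1/((-39965 - 33118)*(-4 + 8*I*sqrt(505))) + (-2 + (1/3)*(-35)*223)/(-8551) = 1/((-73083)*(-4 + 8*I*sqrt(505))) + (-2 - 7805/3)*(-1/8551) = -1/(73083*(-4 + 8*I*sqrt(505))) - 7811/3*(-1/8551) = -1/(73083*(-4 + 8*I*sqrt(505))) + 7811/25653 = 7811/25653 - 1/(73083*(-4 + 8*I*sqrt(505)))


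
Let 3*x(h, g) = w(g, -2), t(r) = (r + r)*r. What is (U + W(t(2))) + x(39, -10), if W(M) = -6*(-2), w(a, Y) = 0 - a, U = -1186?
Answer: -3512/3 ≈ -1170.7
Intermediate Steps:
t(r) = 2*r² (t(r) = (2*r)*r = 2*r²)
w(a, Y) = -a
x(h, g) = -g/3 (x(h, g) = (-g)/3 = -g/3)
W(M) = 12
(U + W(t(2))) + x(39, -10) = (-1186 + 12) - ⅓*(-10) = -1174 + 10/3 = -3512/3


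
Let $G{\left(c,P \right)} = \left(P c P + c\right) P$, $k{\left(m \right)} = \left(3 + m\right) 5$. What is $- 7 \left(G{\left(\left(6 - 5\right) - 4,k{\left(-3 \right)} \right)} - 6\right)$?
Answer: $42$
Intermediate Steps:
$k{\left(m \right)} = 15 + 5 m$
$G{\left(c,P \right)} = P \left(c + c P^{2}\right)$ ($G{\left(c,P \right)} = \left(c P^{2} + c\right) P = \left(c + c P^{2}\right) P = P \left(c + c P^{2}\right)$)
$- 7 \left(G{\left(\left(6 - 5\right) - 4,k{\left(-3 \right)} \right)} - 6\right) = - 7 \left(\left(15 + 5 \left(-3\right)\right) \left(\left(6 - 5\right) - 4\right) \left(1 + \left(15 + 5 \left(-3\right)\right)^{2}\right) - 6\right) = - 7 \left(\left(15 - 15\right) \left(1 - 4\right) \left(1 + \left(15 - 15\right)^{2}\right) - 6\right) = - 7 \left(0 \left(-3\right) \left(1 + 0^{2}\right) - 6\right) = - 7 \left(0 \left(-3\right) \left(1 + 0\right) - 6\right) = - 7 \left(0 \left(-3\right) 1 - 6\right) = - 7 \left(0 - 6\right) = \left(-7\right) \left(-6\right) = 42$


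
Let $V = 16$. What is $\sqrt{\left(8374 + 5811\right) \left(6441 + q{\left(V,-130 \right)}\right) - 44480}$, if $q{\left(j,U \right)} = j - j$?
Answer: $\sqrt{91321105} \approx 9556.2$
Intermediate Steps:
$q{\left(j,U \right)} = 0$
$\sqrt{\left(8374 + 5811\right) \left(6441 + q{\left(V,-130 \right)}\right) - 44480} = \sqrt{\left(8374 + 5811\right) \left(6441 + 0\right) - 44480} = \sqrt{14185 \cdot 6441 - 44480} = \sqrt{91365585 - 44480} = \sqrt{91321105}$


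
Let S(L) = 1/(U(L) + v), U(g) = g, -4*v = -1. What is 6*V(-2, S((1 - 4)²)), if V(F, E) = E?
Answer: 24/37 ≈ 0.64865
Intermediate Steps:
v = ¼ (v = -¼*(-1) = ¼ ≈ 0.25000)
S(L) = 1/(¼ + L) (S(L) = 1/(L + ¼) = 1/(¼ + L))
6*V(-2, S((1 - 4)²)) = 6*(4/(1 + 4*(1 - 4)²)) = 6*(4/(1 + 4*(-3)²)) = 6*(4/(1 + 4*9)) = 6*(4/(1 + 36)) = 6*(4/37) = 24/37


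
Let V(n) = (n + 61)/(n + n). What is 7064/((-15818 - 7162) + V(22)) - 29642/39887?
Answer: -42366676546/40327232819 ≈ -1.0506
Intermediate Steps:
V(n) = (61 + n)/(2*n) (V(n) = (61 + n)/((2*n)) = (61 + n)*(1/(2*n)) = (61 + n)/(2*n))
7064/((-15818 - 7162) + V(22)) - 29642/39887 = 7064/((-15818 - 7162) + (1/2)*(61 + 22)/22) - 29642/39887 = 7064/(-22980 + (1/2)*(1/22)*83) - 29642*1/39887 = 7064/(-22980 + 83/44) - 29642/39887 = 7064/(-1011037/44) - 29642/39887 = 7064*(-44/1011037) - 29642/39887 = -310816/1011037 - 29642/39887 = -42366676546/40327232819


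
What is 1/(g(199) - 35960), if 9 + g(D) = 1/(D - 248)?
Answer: -49/1762482 ≈ -2.7802e-5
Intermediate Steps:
g(D) = -9 + 1/(-248 + D) (g(D) = -9 + 1/(D - 248) = -9 + 1/(-248 + D))
1/(g(199) - 35960) = 1/((2233 - 9*199)/(-248 + 199) - 35960) = 1/((2233 - 1791)/(-49) - 35960) = 1/(-1/49*442 - 35960) = 1/(-442/49 - 35960) = 1/(-1762482/49) = -49/1762482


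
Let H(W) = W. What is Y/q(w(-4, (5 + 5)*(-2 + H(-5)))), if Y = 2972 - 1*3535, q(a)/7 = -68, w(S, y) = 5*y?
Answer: 563/476 ≈ 1.1828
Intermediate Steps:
q(a) = -476 (q(a) = 7*(-68) = -476)
Y = -563 (Y = 2972 - 3535 = -563)
Y/q(w(-4, (5 + 5)*(-2 + H(-5)))) = -563/(-476) = -563*(-1/476) = 563/476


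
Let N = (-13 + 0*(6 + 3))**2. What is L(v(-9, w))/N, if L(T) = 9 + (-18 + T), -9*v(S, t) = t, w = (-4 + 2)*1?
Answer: -79/1521 ≈ -0.051939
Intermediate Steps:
w = -2 (w = -2*1 = -2)
v(S, t) = -t/9
L(T) = -9 + T
N = 169 (N = (-13 + 0*9)**2 = (-13 + 0)**2 = (-13)**2 = 169)
L(v(-9, w))/N = (-9 - 1/9*(-2))/169 = (-9 + 2/9)*(1/169) = -79/9*1/169 = -79/1521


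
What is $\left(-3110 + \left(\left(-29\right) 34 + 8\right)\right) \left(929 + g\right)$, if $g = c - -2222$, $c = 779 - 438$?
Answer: $-14275296$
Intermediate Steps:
$c = 341$ ($c = 779 - 438 = 341$)
$g = 2563$ ($g = 341 - -2222 = 341 + 2222 = 2563$)
$\left(-3110 + \left(\left(-29\right) 34 + 8\right)\right) \left(929 + g\right) = \left(-3110 + \left(\left(-29\right) 34 + 8\right)\right) \left(929 + 2563\right) = \left(-3110 + \left(-986 + 8\right)\right) 3492 = \left(-3110 - 978\right) 3492 = \left(-4088\right) 3492 = -14275296$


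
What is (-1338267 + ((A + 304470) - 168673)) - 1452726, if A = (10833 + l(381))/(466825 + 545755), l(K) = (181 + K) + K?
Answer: -672149588476/253145 ≈ -2.6552e+6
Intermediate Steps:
l(K) = 181 + 2*K
A = 2944/253145 (A = (10833 + (181 + 2*381))/(466825 + 545755) = (10833 + (181 + 762))/1012580 = (10833 + 943)*(1/1012580) = 11776*(1/1012580) = 2944/253145 ≈ 0.011630)
(-1338267 + ((A + 304470) - 168673)) - 1452726 = (-1338267 + ((2944/253145 + 304470) - 168673)) - 1452726 = (-1338267 + (77075061094/253145 - 168673)) - 1452726 = (-1338267 + 34376334509/253145) - 1452726 = -304399265206/253145 - 1452726 = -672149588476/253145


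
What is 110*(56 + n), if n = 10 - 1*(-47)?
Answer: 12430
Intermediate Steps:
n = 57 (n = 10 + 47 = 57)
110*(56 + n) = 110*(56 + 57) = 110*113 = 12430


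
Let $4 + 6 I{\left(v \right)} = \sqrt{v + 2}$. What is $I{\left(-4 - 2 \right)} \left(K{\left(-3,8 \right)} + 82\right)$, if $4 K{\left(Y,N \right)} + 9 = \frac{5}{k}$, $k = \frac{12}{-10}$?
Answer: $- \frac{1889}{36} + \frac{1889 i}{72} \approx -52.472 + 26.236 i$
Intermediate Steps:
$k = - \frac{6}{5}$ ($k = 12 \left(- \frac{1}{10}\right) = - \frac{6}{5} \approx -1.2$)
$K{\left(Y,N \right)} = - \frac{79}{24}$ ($K{\left(Y,N \right)} = - \frac{9}{4} + \frac{5 \frac{1}{- \frac{6}{5}}}{4} = - \frac{9}{4} + \frac{5 \left(- \frac{5}{6}\right)}{4} = - \frac{9}{4} + \frac{1}{4} \left(- \frac{25}{6}\right) = - \frac{9}{4} - \frac{25}{24} = - \frac{79}{24}$)
$I{\left(v \right)} = - \frac{2}{3} + \frac{\sqrt{2 + v}}{6}$ ($I{\left(v \right)} = - \frac{2}{3} + \frac{\sqrt{v + 2}}{6} = - \frac{2}{3} + \frac{\sqrt{2 + v}}{6}$)
$I{\left(-4 - 2 \right)} \left(K{\left(-3,8 \right)} + 82\right) = \left(- \frac{2}{3} + \frac{\sqrt{2 - 6}}{6}\right) \left(- \frac{79}{24} + 82\right) = \left(- \frac{2}{3} + \frac{\sqrt{2 - 6}}{6}\right) \frac{1889}{24} = \left(- \frac{2}{3} + \frac{\sqrt{-4}}{6}\right) \frac{1889}{24} = \left(- \frac{2}{3} + \frac{2 i}{6}\right) \frac{1889}{24} = \left(- \frac{2}{3} + \frac{i}{3}\right) \frac{1889}{24} = - \frac{1889}{36} + \frac{1889 i}{72}$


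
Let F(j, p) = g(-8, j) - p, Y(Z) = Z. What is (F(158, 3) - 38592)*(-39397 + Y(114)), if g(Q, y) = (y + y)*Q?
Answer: 1615434809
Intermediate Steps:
g(Q, y) = 2*Q*y (g(Q, y) = (2*y)*Q = 2*Q*y)
F(j, p) = -p - 16*j (F(j, p) = 2*(-8)*j - p = -16*j - p = -p - 16*j)
(F(158, 3) - 38592)*(-39397 + Y(114)) = ((-1*3 - 16*158) - 38592)*(-39397 + 114) = ((-3 - 2528) - 38592)*(-39283) = (-2531 - 38592)*(-39283) = -41123*(-39283) = 1615434809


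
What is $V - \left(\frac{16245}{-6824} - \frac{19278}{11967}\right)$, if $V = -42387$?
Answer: $- \frac{1153705161903}{27220936} \approx -42383.0$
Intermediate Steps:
$V - \left(\frac{16245}{-6824} - \frac{19278}{11967}\right) = -42387 - \left(\frac{16245}{-6824} - \frac{19278}{11967}\right) = -42387 - \left(16245 \left(- \frac{1}{6824}\right) - \frac{6426}{3989}\right) = -42387 - \left(- \frac{16245}{6824} - \frac{6426}{3989}\right) = -42387 - - \frac{108652329}{27220936} = -42387 + \frac{108652329}{27220936} = - \frac{1153705161903}{27220936}$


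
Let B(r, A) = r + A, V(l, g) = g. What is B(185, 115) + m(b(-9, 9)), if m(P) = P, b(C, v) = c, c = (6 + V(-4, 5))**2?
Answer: 421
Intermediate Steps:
c = 121 (c = (6 + 5)**2 = 11**2 = 121)
B(r, A) = A + r
b(C, v) = 121
B(185, 115) + m(b(-9, 9)) = (115 + 185) + 121 = 300 + 121 = 421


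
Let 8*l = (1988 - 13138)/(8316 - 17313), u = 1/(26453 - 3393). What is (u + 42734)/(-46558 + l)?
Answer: -8866058030877/9659394297685 ≈ -0.91787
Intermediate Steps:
u = 1/23060 ≈ 4.3365e-5
l = 5575/35988 (l = ((1988 - 13138)/(8316 - 17313))/8 = (-11150/(-8997))/8 = (-11150*(-1/8997))/8 = (⅛)*(11150/8997) = 5575/35988 ≈ 0.15491)
(u + 42734)/(-46558 + l) = (1/23060 + 42734)/(-46558 + 5575/35988) = 985446041/(23060*(-1675523729/35988)) = (985446041/23060)*(-35988/1675523729) = -8866058030877/9659394297685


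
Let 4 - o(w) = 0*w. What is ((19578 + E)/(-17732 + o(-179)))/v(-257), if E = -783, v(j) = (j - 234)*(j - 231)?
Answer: -18795/4247770624 ≈ -4.4247e-6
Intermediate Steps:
v(j) = (-234 + j)*(-231 + j)
o(w) = 4 (o(w) = 4 - 0*w = 4 - 1*0 = 4 + 0 = 4)
((19578 + E)/(-17732 + o(-179)))/v(-257) = ((19578 - 783)/(-17732 + 4))/(54054 + (-257)² - 465*(-257)) = (18795/(-17728))/(54054 + 66049 + 119505) = (18795*(-1/17728))/239608 = -18795/17728*1/239608 = -18795/4247770624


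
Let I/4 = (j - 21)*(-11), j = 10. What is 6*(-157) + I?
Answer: -458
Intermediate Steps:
I = 484 (I = 4*((10 - 21)*(-11)) = 4*(-11*(-11)) = 4*121 = 484)
6*(-157) + I = 6*(-157) + 484 = -942 + 484 = -458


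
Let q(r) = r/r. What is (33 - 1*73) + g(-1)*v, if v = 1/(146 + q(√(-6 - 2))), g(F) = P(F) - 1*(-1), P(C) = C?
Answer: -40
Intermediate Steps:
q(r) = 1
g(F) = 1 + F (g(F) = F - 1*(-1) = F + 1 = 1 + F)
v = 1/147 (v = 1/(146 + 1) = 1/147 ≈ 0.0068027)
(33 - 1*73) + g(-1)*v = (33 - 1*73) + (1 - 1)*(1/147) = (33 - 73) + 0*(1/147) = -40 + 0 = -40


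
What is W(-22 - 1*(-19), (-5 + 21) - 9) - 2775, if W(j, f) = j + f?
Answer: -2771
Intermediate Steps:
W(j, f) = f + j
W(-22 - 1*(-19), (-5 + 21) - 9) - 2775 = (((-5 + 21) - 9) + (-22 - 1*(-19))) - 2775 = ((16 - 9) + (-22 + 19)) - 2775 = (7 - 3) - 2775 = 4 - 2775 = -2771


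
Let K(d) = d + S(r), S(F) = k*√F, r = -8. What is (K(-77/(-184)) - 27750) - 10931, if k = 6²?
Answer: -7117227/184 + 72*I*√2 ≈ -38681.0 + 101.82*I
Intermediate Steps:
k = 36
S(F) = 36*√F
K(d) = d + 72*I*√2 (K(d) = d + 36*√(-8) = d + 36*(2*I*√2) = d + 72*I*√2)
(K(-77/(-184)) - 27750) - 10931 = ((-77/(-184) + 72*I*√2) - 27750) - 10931 = ((-77*(-1/184) + 72*I*√2) - 27750) - 10931 = ((77/184 + 72*I*√2) - 27750) - 10931 = (-5105923/184 + 72*I*√2) - 10931 = -7117227/184 + 72*I*√2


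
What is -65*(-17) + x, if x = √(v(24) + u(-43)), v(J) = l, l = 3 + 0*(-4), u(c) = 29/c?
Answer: 1105 + 10*√43/43 ≈ 1106.5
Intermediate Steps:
l = 3 (l = 3 + 0 = 3)
v(J) = 3
x = 10*√43/43 (x = √(3 + 29/(-43)) = √(3 + 29*(-1/43)) = √(3 - 29/43) = √(100/43) = 10*√43/43 ≈ 1.5250)
-65*(-17) + x = -65*(-17) + 10*√43/43 = 1105 + 10*√43/43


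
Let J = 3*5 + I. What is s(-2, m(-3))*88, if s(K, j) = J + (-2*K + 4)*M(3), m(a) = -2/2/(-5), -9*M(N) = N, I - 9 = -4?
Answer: 4576/3 ≈ 1525.3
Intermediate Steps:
I = 5 (I = 9 - 4 = 5)
M(N) = -N/9
J = 20 (J = 3*5 + 5 = 15 + 5 = 20)
m(a) = ⅕ (m(a) = -2*½*(-⅕) = -1*(-⅕) = ⅕)
s(K, j) = 56/3 + 2*K/3 (s(K, j) = 20 + (-2*K + 4)*(-⅑*3) = 20 + (4 - 2*K)*(-⅓) = 20 + (-4/3 + 2*K/3) = 56/3 + 2*K/3)
s(-2, m(-3))*88 = (56/3 + (⅔)*(-2))*88 = (56/3 - 4/3)*88 = (52/3)*88 = 4576/3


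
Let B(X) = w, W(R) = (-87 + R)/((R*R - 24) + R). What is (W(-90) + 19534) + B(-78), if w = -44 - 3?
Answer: 51874335/2662 ≈ 19487.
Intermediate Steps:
w = -47
W(R) = (-87 + R)/(-24 + R + R**2) (W(R) = (-87 + R)/((R**2 - 24) + R) = (-87 + R)/((-24 + R**2) + R) = (-87 + R)/(-24 + R + R**2))
B(X) = -47
(W(-90) + 19534) + B(-78) = ((-87 - 90)/(-24 - 90 + (-90)**2) + 19534) - 47 = (-177/(-24 - 90 + 8100) + 19534) - 47 = (-177/7986 + 19534) - 47 = ((1/7986)*(-177) + 19534) - 47 = (-59/2662 + 19534) - 47 = 51999449/2662 - 47 = 51874335/2662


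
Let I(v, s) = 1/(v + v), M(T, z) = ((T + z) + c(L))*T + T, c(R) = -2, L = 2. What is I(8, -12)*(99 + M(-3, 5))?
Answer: 6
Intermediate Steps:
M(T, z) = T + T*(-2 + T + z) (M(T, z) = ((T + z) - 2)*T + T = (-2 + T + z)*T + T = T*(-2 + T + z) + T = T + T*(-2 + T + z))
I(v, s) = 1/(2*v)
I(8, -12)*(99 + M(-3, 5)) = ((1/2)/8)*(99 - 3*(-1 - 3 + 5)) = ((1/2)*(1/8))*(99 - 3*1) = (99 - 3)/16 = (1/16)*96 = 6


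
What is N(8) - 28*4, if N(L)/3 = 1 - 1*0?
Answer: -109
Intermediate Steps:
N(L) = 3 (N(L) = 3*(1 - 1*0) = 3*(1 + 0) = 3*1 = 3)
N(8) - 28*4 = 3 - 28*4 = 3 - 112 = -109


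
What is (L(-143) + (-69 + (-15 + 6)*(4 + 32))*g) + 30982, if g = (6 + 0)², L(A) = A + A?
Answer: 16548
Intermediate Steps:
L(A) = 2*A
g = 36 (g = 6² = 36)
(L(-143) + (-69 + (-15 + 6)*(4 + 32))*g) + 30982 = (2*(-143) + (-69 + (-15 + 6)*(4 + 32))*36) + 30982 = (-286 + (-69 - 9*36)*36) + 30982 = (-286 + (-69 - 324)*36) + 30982 = (-286 - 393*36) + 30982 = (-286 - 14148) + 30982 = -14434 + 30982 = 16548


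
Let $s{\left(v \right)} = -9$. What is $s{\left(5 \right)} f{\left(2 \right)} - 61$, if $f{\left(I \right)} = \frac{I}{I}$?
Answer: $-70$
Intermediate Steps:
$f{\left(I \right)} = 1$
$s{\left(5 \right)} f{\left(2 \right)} - 61 = \left(-9\right) 1 - 61 = -9 - 61 = -70$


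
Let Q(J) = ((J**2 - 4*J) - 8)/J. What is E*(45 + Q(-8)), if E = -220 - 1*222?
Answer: -15028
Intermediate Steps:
E = -442 (E = -220 - 222 = -442)
Q(J) = (-8 + J**2 - 4*J)/J
E*(45 + Q(-8)) = -442*(45 + (-4 - 8 - 8/(-8))) = -442*(45 + (-4 - 8 - 8*(-1/8))) = -442*(45 + (-4 - 8 + 1)) = -442*(45 - 11) = -442*34 = -15028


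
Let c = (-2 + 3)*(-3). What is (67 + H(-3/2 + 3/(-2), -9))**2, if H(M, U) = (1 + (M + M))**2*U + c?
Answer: 25921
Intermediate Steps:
c = -3 (c = 1*(-3) = -3)
H(M, U) = -3 + U*(1 + 2*M)**2 (H(M, U) = (1 + (M + M))**2*U - 3 = (1 + 2*M)**2*U - 3 = U*(1 + 2*M)**2 - 3 = -3 + U*(1 + 2*M)**2)
(67 + H(-3/2 + 3/(-2), -9))**2 = (67 + (-3 - 9*(1 + 2*(-3/2 + 3/(-2)))**2))**2 = (67 + (-3 - 9*(1 + 2*(-3*1/2 + 3*(-1/2)))**2))**2 = (67 + (-3 - 9*(1 + 2*(-3/2 - 3/2))**2))**2 = (67 + (-3 - 9*(1 + 2*(-3))**2))**2 = (67 + (-3 - 9*(1 - 6)**2))**2 = (67 + (-3 - 9*(-5)**2))**2 = (67 + (-3 - 9*25))**2 = (67 + (-3 - 225))**2 = (67 - 228)**2 = (-161)**2 = 25921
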